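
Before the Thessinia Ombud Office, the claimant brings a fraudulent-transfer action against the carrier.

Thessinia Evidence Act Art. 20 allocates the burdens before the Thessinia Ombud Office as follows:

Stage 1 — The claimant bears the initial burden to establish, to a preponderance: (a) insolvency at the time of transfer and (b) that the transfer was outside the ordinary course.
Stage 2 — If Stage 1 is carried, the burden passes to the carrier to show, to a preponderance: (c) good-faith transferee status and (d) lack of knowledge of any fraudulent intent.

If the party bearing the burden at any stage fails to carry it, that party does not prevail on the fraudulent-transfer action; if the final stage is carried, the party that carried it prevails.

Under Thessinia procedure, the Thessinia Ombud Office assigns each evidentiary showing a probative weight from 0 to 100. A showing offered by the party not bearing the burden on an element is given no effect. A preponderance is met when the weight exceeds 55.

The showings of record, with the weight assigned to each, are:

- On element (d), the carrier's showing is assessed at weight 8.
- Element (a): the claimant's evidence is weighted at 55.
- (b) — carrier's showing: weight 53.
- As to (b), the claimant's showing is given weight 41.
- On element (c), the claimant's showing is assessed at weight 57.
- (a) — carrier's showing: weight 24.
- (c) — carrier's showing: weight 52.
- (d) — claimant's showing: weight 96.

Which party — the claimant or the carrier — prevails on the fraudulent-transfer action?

At Stage 1 the claimant must meet a preponderance (weight exceeds 55): on (a) the weight is 55 (the carrier's 24 is given no effect), which does not exceed 55, so (a) does not meet the standard; on (b) the weight is 41 (the carrier's 53 is given no effect), which does not exceed 55, so (b) does not meet the standard.
  Stage 1 not carried; the claimant fails its burden.
So the carrier prevails.

carrier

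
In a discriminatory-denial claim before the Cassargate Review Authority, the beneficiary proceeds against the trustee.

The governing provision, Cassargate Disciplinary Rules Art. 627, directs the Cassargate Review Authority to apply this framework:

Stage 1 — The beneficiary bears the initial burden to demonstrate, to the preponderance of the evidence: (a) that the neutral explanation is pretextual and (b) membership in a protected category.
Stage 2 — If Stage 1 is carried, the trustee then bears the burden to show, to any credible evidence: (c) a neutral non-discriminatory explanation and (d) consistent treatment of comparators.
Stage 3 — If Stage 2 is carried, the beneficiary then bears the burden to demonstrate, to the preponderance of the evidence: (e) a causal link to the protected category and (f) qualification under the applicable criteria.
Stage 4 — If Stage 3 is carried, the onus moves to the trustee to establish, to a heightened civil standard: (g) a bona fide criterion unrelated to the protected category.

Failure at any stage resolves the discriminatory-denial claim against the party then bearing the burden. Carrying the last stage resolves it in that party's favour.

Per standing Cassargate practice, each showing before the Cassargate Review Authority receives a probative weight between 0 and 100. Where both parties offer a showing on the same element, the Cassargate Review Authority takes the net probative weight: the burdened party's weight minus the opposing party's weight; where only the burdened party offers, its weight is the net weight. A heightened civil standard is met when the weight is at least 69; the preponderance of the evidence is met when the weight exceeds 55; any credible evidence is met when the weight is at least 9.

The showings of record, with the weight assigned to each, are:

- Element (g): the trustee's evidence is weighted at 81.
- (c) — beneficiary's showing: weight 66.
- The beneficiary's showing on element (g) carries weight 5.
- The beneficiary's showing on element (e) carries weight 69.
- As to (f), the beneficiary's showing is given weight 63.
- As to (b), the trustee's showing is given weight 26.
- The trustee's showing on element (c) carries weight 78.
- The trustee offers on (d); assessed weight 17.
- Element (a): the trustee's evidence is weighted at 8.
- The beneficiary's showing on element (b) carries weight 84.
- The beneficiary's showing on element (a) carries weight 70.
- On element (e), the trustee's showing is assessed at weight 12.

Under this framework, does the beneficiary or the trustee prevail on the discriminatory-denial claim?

Stage 1 (beneficiary, the preponderance of the evidence, weight exceeds 55): (a) net 70−8=62 > 55 — meets; (b) net 84−26=58 > 55 — meets.
  Stage 1 carried; the burden shifts to the trustee.
Stage 2 (trustee, any credible evidence, weight is at least 9): (c) net 78−66=12 ≥ 9 — meets; (d) 17 ≥ 9 — meets.
  All elements met. The burden passes to the beneficiary.
Stage 3 (beneficiary, the preponderance of the evidence, weight exceeds 55): (e) net 69−12=57 > 55 — meets; (f) 63 > 55 — meets.
  The beneficiary carries Stage 3; the trustee now bears the burden.
Stage 4 (trustee, a heightened civil standard, weight is at least 69): (g) net 81−5=76 ≥ 69 — meets.
  Stage 4 carried; the final stage is satisfied.
Every stage carried; the trustee prevails.

trustee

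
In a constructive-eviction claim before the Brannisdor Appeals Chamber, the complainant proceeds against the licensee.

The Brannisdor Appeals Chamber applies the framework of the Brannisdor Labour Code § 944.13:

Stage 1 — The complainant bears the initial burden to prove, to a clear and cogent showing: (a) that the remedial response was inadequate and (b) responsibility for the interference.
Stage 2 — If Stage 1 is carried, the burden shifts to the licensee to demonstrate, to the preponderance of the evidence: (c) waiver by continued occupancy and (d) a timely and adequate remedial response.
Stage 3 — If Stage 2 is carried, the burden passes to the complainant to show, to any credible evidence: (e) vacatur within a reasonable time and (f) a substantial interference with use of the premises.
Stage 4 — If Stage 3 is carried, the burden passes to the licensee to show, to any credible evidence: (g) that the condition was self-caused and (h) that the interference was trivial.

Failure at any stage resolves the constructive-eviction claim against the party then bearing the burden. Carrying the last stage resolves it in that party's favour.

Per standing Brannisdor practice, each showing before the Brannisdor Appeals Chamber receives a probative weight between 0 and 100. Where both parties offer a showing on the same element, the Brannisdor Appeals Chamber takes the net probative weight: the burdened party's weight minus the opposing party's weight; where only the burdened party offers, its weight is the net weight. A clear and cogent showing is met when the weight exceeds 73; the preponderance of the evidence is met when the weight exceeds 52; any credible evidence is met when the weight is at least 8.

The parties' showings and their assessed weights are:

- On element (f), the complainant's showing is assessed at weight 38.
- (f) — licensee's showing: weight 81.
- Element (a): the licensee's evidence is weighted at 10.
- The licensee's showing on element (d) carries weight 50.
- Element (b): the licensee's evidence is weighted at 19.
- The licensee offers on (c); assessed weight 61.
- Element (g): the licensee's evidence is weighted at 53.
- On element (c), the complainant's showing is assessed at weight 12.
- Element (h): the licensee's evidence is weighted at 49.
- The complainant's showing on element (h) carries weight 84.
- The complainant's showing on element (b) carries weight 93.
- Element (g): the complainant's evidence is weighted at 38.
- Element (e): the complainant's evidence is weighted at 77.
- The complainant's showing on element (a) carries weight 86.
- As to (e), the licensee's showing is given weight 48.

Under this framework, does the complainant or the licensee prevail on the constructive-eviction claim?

Stage 1 (complainant, a clear and cogent showing, weight exceeds 73): (a) net 86−10=76 > 73 — meets; (b) net 93−19=74 > 73 — meets.
  Stage 1 is satisfied; the onus moves to the licensee.
Stage 2 (licensee, the preponderance of the evidence, weight exceeds 52): (c) net 61−12=49 ≤ 52 — fails; (d) 50 ≤ 52 — fails.
  The licensee does not carry Stage 2.
So the complainant prevails.

complainant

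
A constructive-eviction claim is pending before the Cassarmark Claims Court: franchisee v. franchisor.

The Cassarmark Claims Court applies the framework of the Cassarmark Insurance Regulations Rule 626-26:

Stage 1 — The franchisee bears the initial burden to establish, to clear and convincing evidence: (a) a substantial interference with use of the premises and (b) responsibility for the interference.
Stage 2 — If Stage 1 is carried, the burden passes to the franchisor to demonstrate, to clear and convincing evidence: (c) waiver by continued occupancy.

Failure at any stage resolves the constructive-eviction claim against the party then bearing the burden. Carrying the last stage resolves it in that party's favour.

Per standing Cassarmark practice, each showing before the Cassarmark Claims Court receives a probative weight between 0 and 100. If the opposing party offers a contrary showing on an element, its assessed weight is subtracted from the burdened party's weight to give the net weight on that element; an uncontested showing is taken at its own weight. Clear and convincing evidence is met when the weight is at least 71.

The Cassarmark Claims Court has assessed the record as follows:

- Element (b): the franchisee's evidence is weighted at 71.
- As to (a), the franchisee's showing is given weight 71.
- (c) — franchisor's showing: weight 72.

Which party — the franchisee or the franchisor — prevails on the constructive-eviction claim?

franchisor

Stage 1 — burden on franchisee; standard: clear and convincing evidence (weight is at least 71).
    (a): 71 ≥ 71 [met]
    (b): 71 ≥ 71 [met]
  Stage 1 is satisfied; the onus moves to the franchisor.
Stage 2 — burden on franchisor; standard: clear and convincing evidence (weight is at least 71).
    (c): 72 ≥ 71 [met]
  The franchisor carries the last stage.
All stages carried — the franchisor prevails.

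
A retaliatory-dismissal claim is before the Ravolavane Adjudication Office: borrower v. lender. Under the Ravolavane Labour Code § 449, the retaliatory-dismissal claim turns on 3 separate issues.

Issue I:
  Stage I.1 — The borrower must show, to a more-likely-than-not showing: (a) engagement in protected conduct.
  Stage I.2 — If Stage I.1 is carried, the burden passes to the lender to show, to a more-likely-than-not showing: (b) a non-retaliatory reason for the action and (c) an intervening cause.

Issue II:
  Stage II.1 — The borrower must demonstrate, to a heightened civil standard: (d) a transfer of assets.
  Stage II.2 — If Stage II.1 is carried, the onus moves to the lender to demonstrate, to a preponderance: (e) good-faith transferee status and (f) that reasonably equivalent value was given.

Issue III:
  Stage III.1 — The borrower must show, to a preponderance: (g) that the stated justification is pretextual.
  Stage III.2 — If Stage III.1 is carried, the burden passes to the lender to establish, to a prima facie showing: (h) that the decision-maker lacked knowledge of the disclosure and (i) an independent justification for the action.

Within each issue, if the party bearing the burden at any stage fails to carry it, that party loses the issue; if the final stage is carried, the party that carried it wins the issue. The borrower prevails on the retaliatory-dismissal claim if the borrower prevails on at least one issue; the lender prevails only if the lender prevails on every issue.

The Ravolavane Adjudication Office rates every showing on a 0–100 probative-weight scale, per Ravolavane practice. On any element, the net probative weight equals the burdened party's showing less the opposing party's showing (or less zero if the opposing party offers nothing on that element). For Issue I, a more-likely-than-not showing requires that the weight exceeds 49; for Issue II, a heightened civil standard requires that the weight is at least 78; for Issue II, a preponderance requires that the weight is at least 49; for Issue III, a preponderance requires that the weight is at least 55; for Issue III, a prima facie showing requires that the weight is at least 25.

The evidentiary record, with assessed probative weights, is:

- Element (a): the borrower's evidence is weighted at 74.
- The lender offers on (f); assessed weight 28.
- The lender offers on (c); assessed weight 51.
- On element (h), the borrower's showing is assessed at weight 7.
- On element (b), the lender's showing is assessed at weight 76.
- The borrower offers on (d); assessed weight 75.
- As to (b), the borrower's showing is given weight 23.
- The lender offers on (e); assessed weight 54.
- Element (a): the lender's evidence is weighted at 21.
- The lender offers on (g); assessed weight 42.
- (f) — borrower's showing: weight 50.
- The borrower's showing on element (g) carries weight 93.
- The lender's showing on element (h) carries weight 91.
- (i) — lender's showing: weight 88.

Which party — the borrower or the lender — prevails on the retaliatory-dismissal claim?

lender

— Issue I —
Stage I.1 (borrower, a more-likely-than-not showing, weight exceeds 49): (a) net 74−21=53 > 49 — meets.
  Stage I.1 carried; the burden shifts to the lender.
Stage I.2 (lender, a more-likely-than-not showing, weight exceeds 49): (b) net 76−23=53 > 49 — meets; (c) 51 > 49 — meets.
  Stage I.2 carried; the final stage is satisfied.
All stages carried — the lender prevails on this issue.
— Issue II —
At Stage II.1 the borrower must meet a heightened civil standard (weight is at least 78): on (d) the weight is 75, which does not reach 78, so (d) does not meet the standard.
  Stage II.1 not carried; the borrower fails its burden.
The analysis ends at Stage II.1; the lender prevails on this issue.
— Issue III —
Stage III.1 — burden on borrower; standard: a preponderance (weight is at least 55).
    (g): 93 − 42 = 51 < 55 [not met]
  Not every element is met, so the borrower fails to carry Stage III.1.
The lender prevails on this issue.
Per-issue: Issue I → lender; Issue II → lender; Issue III → lender. The borrower must prevail on at least one issue; overall, the lender prevails.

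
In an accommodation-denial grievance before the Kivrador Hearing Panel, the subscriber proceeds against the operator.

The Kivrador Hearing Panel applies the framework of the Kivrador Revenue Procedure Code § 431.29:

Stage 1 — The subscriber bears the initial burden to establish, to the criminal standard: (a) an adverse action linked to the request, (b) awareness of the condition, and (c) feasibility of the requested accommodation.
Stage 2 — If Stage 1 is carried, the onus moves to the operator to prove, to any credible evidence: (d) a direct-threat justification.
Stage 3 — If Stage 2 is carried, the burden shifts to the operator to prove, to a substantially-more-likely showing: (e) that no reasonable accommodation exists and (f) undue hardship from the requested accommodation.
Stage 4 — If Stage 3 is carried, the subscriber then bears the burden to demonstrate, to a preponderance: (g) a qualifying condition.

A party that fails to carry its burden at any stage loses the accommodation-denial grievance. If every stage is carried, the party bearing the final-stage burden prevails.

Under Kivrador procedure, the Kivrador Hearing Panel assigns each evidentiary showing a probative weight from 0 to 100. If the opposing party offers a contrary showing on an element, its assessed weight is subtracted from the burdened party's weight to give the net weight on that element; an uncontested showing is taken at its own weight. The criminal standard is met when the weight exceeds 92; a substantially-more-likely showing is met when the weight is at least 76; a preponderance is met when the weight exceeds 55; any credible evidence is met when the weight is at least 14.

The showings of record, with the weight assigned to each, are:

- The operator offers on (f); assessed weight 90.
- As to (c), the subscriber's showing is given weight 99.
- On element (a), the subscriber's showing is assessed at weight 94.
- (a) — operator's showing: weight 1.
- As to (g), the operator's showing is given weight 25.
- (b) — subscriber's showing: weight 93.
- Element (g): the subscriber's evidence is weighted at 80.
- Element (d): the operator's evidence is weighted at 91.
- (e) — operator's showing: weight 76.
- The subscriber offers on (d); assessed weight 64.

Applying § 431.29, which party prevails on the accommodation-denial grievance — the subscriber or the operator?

At Stage 1 the subscriber must meet the criminal standard (weight exceeds 92): on (a) the weight is 94 less the opposing 1 gives net 93, which does exceed 92, so (a) meets the standard; on (b) the weight is 93, > 92, so (b) meets the standard; on (c) the weight is 99, > 92, so (c) meets the standard.
  The subscriber carries Stage 1; the operator now bears the burden.
At Stage 2 the operator must meet any credible evidence (weight is at least 14): on (d) the weight is 91 less the opposing 64 gives net 27, which does reach 14, so (d) meets the standard.
  All elements met. The operator retains the burden for Stage 3.
At Stage 3 the operator must meet a substantially-more-likely showing (weight is at least 76): on (e) the weight is 76, which does reach 76, so (e) meets the standard; on (f) the weight is 90, ≥ 76, so (f) meets the standard.
  All elements met. The burden passes to the subscriber.
At Stage 4 the subscriber must meet a preponderance (weight exceeds 55): on (g) the weight is 80 less the opposing 25 gives net 55, ≤ 55, so (g) does not meet the standard.
  Not every element is met, so the subscriber fails to carry Stage 4.
So the operator prevails.

operator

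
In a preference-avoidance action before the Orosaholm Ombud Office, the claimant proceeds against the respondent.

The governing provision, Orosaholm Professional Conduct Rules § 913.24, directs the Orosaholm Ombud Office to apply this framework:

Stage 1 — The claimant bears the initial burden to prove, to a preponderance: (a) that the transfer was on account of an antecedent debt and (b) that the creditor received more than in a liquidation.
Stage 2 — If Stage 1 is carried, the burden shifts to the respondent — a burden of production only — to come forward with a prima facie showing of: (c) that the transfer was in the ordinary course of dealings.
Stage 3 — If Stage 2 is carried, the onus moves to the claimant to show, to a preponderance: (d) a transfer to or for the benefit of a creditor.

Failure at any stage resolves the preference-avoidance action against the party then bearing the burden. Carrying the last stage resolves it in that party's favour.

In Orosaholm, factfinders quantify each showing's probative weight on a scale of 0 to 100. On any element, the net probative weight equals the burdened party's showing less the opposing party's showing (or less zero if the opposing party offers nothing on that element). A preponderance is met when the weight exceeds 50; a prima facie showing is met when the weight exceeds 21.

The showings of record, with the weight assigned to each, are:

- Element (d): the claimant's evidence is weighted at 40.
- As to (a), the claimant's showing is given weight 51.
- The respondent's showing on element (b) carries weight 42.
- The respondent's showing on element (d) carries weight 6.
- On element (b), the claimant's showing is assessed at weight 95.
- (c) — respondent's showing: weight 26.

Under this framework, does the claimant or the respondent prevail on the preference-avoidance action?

Stage 1 (claimant, a preponderance, weight exceeds 50): (a) 51 > 50 — meets; (b) net 95−42=53 > 50 — meets.
  Stage 1 carried; the burden shifts to the respondent.
Stage 2 (respondent, a prima facie showing, weight exceeds 21): (c) 26 > 21 — meets.
  Stage 2 is satisfied; the onus moves to the claimant.
Stage 3 (claimant, a preponderance, weight exceeds 50): (d) net 40−6=34 ≤ 50 — fails.
  Stage 3 not carried; the claimant fails its burden.
The respondent prevails.

respondent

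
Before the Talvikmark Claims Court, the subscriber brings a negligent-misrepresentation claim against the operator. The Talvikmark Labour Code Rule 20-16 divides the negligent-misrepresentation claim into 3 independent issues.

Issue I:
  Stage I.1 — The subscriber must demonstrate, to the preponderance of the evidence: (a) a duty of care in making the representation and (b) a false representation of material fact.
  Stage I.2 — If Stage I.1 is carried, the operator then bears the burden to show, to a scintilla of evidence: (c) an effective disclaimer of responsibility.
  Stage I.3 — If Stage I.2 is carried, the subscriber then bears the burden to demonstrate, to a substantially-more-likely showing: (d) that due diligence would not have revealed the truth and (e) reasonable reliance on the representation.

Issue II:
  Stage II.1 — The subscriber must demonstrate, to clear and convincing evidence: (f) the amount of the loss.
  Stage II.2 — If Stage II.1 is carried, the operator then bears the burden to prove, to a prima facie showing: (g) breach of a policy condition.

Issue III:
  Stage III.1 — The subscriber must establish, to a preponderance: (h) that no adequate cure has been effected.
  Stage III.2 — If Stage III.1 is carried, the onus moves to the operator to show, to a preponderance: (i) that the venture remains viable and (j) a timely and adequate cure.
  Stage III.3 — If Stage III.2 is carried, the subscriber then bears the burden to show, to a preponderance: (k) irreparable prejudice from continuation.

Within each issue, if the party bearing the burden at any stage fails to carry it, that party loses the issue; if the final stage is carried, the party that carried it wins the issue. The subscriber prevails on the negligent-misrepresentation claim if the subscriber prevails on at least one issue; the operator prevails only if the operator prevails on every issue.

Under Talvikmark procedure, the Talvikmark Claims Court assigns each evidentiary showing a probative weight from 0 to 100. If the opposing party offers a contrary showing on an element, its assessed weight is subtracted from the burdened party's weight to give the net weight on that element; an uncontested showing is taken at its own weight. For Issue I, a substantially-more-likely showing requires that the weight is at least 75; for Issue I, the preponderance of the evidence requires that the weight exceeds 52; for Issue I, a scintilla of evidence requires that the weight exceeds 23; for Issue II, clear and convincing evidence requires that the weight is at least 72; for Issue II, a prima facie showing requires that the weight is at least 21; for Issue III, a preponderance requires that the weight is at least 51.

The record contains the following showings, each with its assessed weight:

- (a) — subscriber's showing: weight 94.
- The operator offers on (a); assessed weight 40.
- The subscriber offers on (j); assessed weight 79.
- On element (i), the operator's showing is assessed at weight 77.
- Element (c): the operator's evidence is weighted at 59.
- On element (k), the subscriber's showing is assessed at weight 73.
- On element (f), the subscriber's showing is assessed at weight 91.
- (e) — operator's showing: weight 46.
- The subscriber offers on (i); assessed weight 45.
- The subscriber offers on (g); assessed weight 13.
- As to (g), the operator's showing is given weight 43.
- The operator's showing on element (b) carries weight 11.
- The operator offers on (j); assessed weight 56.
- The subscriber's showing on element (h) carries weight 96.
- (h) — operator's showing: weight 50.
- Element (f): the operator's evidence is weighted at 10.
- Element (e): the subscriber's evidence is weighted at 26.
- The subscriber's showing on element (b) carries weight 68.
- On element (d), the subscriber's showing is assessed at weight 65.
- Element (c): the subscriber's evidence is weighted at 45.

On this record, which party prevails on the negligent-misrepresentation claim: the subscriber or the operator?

subscriber

— Issue I —
Stage I.1 — burden on subscriber; standard: the preponderance of the evidence (weight exceeds 52).
    (a): 94 − 40 = 54 > 52 [met]
    (b): 68 − 11 = 57 > 52 [met]
  The subscriber carries Stage I.1; the operator now bears the burden.
Stage I.2 — burden on operator; standard: a scintilla of evidence (weight exceeds 23).
    (c): 59 − 45 = 14 ≤ 23 [not met]
  The operator does not carry Stage I.2.
The subscriber prevails on this issue.
— Issue II —
At Stage II.1 the subscriber must meet clear and convincing evidence (weight is at least 72): on (f) the weight is 91 less the opposing 10 gives net 81, which does reach 72, so (f) meets the standard.
  The subscriber carries Stage II.1; the operator now bears the burden.
At Stage II.2 the operator must meet a prima facie showing (weight is at least 21): on (g) the weight is 43 less the opposing 13 gives net 30, which does reach 21, so (g) meets the standard.
  The operator carries the last stage.
With every stage satisfied, the operator prevails on this issue.
— Issue III —
Stage III.1 — burden on subscriber; standard: a preponderance (weight is at least 51).
    (h): 96 − 50 = 46 < 51 [not met]
  Not every element is met, so the subscriber fails to carry Stage III.1.
So the operator prevails on this issue.
Per-issue: Issue I → subscriber; Issue II → operator; Issue III → operator. The subscriber must prevail on at least one issue; overall, the subscriber prevails.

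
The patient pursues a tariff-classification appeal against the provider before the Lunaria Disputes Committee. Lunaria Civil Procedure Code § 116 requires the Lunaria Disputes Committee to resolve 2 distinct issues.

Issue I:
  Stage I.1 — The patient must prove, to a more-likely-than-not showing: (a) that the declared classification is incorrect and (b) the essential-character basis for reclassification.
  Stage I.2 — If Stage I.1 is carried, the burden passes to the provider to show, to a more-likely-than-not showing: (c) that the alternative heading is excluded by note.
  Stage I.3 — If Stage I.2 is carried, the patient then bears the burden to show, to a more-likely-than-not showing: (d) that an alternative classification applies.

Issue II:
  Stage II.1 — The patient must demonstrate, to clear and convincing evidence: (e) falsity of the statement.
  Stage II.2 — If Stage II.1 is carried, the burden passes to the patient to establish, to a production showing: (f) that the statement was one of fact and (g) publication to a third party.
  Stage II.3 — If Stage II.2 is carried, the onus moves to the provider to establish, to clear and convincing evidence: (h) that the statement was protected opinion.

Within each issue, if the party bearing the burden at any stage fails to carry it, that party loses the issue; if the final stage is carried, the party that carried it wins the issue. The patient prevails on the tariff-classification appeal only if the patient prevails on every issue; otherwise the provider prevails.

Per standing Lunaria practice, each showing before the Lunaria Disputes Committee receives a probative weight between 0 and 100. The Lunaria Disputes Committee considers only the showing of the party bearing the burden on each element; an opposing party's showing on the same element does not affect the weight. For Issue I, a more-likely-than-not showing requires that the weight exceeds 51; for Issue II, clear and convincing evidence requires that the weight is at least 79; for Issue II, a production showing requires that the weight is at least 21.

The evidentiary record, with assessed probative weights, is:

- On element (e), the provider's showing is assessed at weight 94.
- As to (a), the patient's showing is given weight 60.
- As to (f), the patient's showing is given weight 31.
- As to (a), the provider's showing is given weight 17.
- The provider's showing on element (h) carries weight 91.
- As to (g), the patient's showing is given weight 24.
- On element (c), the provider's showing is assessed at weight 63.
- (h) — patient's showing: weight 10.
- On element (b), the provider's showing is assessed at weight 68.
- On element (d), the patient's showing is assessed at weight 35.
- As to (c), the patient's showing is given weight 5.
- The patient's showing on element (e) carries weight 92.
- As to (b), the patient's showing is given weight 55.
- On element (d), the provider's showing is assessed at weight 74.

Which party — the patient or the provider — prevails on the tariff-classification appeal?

— Issue I —
At Stage I.1 the patient must meet a more-likely-than-not showing (weight exceeds 51): on (a) the weight is 60 (the provider's 17 is given no effect), > 51, so (a) meets the standard; on (b) the weight is 55 (the provider's 68 is given no effect), > 51, so (b) meets the standard.
  All elements met. The burden passes to the provider.
At Stage I.2 the provider must meet a more-likely-than-not showing (weight exceeds 51): on (c) the weight is 63 (the patient's 5 is given no effect), > 51, so (c) meets the standard.
  All elements met. The burden passes to the patient.
At Stage I.3 the patient must meet a more-likely-than-not showing (weight exceeds 51): on (d) the weight is 35 (the provider's 74 is given no effect), ≤ 51, so (d) does not meet the standard.
  Stage I.3 not carried; the patient fails its burden.
The provider prevails on this issue.
— Issue II —
Stage II.1 — burden on patient; standard: clear and convincing evidence (weight is at least 79).
    (e): 92 (provider's 94 disregarded) ≥ 79 [met]
  Stage II.1 is satisfied; the patient continues to bear the burden.
Stage II.2 — burden on patient; standard: a production showing (weight is at least 21).
    (f): 31 ≥ 21 [met]
    (g): 24 ≥ 21 [met]
  The patient carries Stage II.2; the provider now bears the burden.
Stage II.3 — burden on provider; standard: clear and convincing evidence (weight is at least 79).
    (h): 91 (patient's 10 disregarded) ≥ 79 [met]
  All elements met at the final stage.
All stages carried — the provider prevails on this issue.
Per-issue: Issue I → provider; Issue II → provider. The patient must prevail on every issue; overall, the provider prevails.

provider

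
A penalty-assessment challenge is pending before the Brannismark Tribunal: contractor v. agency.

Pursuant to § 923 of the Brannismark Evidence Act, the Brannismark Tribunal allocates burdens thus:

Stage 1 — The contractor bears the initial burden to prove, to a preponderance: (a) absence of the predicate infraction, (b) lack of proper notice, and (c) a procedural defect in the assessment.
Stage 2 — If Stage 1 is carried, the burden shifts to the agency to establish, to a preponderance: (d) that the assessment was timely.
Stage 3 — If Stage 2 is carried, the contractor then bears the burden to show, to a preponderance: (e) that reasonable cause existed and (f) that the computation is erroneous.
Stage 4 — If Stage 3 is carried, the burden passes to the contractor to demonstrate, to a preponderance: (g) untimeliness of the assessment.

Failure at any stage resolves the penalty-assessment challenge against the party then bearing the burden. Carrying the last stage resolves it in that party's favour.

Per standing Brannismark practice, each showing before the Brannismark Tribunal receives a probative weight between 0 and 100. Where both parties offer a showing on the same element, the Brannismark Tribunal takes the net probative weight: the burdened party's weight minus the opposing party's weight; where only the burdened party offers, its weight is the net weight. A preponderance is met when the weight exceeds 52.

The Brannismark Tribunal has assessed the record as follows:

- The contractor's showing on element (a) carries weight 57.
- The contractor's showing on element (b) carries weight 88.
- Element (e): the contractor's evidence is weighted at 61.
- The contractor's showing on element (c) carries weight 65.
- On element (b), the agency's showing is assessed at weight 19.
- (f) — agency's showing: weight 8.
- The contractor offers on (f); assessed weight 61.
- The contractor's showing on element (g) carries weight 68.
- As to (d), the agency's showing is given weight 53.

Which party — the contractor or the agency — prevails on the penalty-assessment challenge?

contractor

Stage 1 (contractor, a preponderance, weight exceeds 52): (a) 57 > 52 — meets; (b) net 88−19=69 > 52 — meets; (c) 65 > 52 — meets.
  Stage 1 carried; the burden shifts to the agency.
Stage 2 (agency, a preponderance, weight exceeds 52): (d) 53 > 52 — meets.
  The agency carries Stage 2; the contractor now bears the burden.
Stage 3 (contractor, a preponderance, weight exceeds 52): (e) 61 > 52 — meets; (f) net 61−8=53 > 52 — meets.
  All elements met. The contractor retains the burden for Stage 4.
Stage 4 (contractor, a preponderance, weight exceeds 52): (g) 68 > 52 — meets.
  All elements met at the final stage.
All stages carried — the contractor prevails.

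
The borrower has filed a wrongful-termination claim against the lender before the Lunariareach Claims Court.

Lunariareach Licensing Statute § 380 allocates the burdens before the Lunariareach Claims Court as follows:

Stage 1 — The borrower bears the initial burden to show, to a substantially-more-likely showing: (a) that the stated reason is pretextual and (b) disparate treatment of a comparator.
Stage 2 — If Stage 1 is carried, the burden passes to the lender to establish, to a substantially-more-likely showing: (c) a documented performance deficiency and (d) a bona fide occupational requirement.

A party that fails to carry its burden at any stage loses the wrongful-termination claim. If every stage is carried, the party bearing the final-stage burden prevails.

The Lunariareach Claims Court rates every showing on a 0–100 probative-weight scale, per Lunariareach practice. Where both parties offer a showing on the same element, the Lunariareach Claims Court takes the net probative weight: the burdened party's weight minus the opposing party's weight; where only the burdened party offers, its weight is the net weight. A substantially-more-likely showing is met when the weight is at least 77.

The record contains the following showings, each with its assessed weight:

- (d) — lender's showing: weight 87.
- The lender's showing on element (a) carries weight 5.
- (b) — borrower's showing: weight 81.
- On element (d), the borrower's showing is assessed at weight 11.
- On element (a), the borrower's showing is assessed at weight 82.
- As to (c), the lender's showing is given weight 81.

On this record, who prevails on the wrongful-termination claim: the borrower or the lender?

borrower

At Stage 1 the borrower must meet a substantially-more-likely showing (weight is at least 77): on (a) the weight is 82 less the opposing 5 gives net 77, which does reach 77, so (a) meets the standard; on (b) the weight is 81, ≥ 77, so (b) meets the standard.
  The borrower carries Stage 1; the lender now bears the burden.
At Stage 2 the lender must meet a substantially-more-likely showing (weight is at least 77): on (c) the weight is 81, which does reach 77, so (c) meets the standard; on (d) the weight is 87 less the opposing 11 gives net 76, which does not reach 77, so (d) does not meet the standard.
  Not every element is met, so the lender fails to carry Stage 2.
The borrower prevails.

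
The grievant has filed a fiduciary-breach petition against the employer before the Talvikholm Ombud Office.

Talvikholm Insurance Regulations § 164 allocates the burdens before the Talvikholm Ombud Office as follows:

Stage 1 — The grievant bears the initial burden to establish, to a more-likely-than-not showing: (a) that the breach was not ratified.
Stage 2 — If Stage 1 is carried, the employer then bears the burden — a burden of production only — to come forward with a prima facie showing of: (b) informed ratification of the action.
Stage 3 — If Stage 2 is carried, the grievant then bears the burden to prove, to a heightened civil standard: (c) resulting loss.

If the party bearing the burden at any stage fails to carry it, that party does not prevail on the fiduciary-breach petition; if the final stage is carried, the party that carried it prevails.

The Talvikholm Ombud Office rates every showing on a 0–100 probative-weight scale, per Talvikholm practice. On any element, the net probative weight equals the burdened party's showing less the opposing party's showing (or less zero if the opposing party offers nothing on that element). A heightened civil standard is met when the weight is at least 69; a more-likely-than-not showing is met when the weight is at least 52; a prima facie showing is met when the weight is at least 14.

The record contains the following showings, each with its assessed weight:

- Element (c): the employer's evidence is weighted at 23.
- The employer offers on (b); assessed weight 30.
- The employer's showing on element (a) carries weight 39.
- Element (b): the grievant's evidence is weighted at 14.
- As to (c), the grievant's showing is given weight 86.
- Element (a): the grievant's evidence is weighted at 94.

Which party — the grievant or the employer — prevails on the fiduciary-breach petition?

Stage 1 — burden on grievant; standard: a more-likely-than-not showing (weight is at least 52).
    (a): 94 − 39 = 55 ≥ 52 [met]
  The grievant carries Stage 1; the employer now bears the burden.
Stage 2 — burden on employer; standard: a prima facie showing (weight is at least 14).
    (b): 30 − 14 = 16 ≥ 14 [met]
  Stage 2 is satisfied; the onus moves to the grievant.
Stage 3 — burden on grievant; standard: a heightened civil standard (weight is at least 69).
    (c): 86 − 23 = 63 < 69 [not met]
  The grievant does not carry Stage 3.
So the employer prevails.

employer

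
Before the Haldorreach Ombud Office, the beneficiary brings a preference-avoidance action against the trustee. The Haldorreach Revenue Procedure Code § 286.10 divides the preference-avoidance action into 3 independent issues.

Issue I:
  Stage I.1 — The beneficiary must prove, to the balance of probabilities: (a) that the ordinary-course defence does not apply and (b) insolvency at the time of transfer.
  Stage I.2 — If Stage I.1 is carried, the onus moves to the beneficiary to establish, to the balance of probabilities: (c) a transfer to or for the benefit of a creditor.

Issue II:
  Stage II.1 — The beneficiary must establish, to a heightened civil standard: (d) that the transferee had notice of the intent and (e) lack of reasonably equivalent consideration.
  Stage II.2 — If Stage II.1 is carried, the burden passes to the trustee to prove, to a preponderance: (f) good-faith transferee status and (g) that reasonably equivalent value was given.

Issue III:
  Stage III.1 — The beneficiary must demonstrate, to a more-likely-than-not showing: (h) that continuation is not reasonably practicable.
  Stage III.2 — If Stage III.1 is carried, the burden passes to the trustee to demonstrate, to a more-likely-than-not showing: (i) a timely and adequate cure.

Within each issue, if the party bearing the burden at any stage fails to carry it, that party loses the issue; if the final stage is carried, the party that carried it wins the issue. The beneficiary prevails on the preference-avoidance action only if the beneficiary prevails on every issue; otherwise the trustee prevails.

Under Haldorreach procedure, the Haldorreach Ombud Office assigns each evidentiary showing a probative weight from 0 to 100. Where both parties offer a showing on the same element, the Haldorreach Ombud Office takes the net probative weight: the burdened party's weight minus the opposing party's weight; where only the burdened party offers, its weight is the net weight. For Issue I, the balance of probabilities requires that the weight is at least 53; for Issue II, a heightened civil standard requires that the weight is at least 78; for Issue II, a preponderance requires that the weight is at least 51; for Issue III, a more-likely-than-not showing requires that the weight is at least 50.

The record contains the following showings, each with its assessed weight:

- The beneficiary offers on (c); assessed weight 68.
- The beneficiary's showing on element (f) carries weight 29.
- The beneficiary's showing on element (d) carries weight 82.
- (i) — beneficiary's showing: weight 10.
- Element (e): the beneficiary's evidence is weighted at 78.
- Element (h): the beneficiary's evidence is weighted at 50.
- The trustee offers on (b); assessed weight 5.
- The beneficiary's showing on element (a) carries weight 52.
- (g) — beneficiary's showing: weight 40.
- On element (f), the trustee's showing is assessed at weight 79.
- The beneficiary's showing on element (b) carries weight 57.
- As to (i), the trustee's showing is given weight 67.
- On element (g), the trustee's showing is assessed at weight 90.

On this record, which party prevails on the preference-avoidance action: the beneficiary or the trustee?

trustee

— Issue I —
At Stage I.1 the beneficiary must meet the balance of probabilities (weight is at least 53): on (a) the weight is 52, < 53, so (a) does not meet the standard; on (b) the weight is 57 less the opposing 5 gives net 52, which does not reach 53, so (b) does not meet the standard.
  Stage I.1 not carried; the beneficiary fails its burden.
The trustee prevails on this issue.
— Issue II —
At Stage II.1 the beneficiary must meet a heightened civil standard (weight is at least 78): on (d) the weight is 82, which does reach 78, so (d) meets the standard; on (e) the weight is 78, ≥ 78, so (e) meets the standard.
  The beneficiary carries Stage II.1; the trustee now bears the burden.
At Stage II.2 the trustee must meet a preponderance (weight is at least 51): on (f) the weight is 79 less the opposing 29 gives net 50, < 51, so (f) does not meet the standard; on (g) the weight is 90 less the opposing 40 gives net 50, < 51, so (g) does not meet the standard.
  The trustee does not carry Stage II.2.
So the beneficiary prevails on this issue.
— Issue III —
Stage III.1 (beneficiary, a more-likely-than-not showing, weight is at least 50): (h) 50 ≥ 50 — meets.
  The beneficiary carries Stage III.1; the trustee now bears the burden.
Stage III.2 (trustee, a more-likely-than-not showing, weight is at least 50): (i) net 67−10=57 ≥ 50 — meets.
  All elements met at the final stage.
With every stage satisfied, the trustee prevails on this issue.
Per-issue: Issue I → trustee; Issue II → beneficiary; Issue III → trustee. The beneficiary must prevail on every issue; overall, the trustee prevails.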